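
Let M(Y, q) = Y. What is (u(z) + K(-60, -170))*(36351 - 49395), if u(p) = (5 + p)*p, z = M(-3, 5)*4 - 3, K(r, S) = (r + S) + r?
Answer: 1826160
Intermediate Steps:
K(r, S) = S + 2*r (K(r, S) = (S + r) + r = S + 2*r)
z = -15 (z = -3*4 - 3 = -12 - 3 = -15)
u(p) = p*(5 + p)
(u(z) + K(-60, -170))*(36351 - 49395) = (-15*(5 - 15) + (-170 + 2*(-60)))*(36351 - 49395) = (-15*(-10) + (-170 - 120))*(-13044) = (150 - 290)*(-13044) = -140*(-13044) = 1826160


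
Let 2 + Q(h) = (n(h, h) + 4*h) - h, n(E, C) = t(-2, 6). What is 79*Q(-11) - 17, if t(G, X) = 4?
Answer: -2466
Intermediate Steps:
n(E, C) = 4
Q(h) = 2 + 3*h (Q(h) = -2 + ((4 + 4*h) - h) = -2 + (4 + 3*h) = 2 + 3*h)
79*Q(-11) - 17 = 79*(2 + 3*(-11)) - 17 = 79*(2 - 33) - 17 = 79*(-31) - 17 = -2449 - 17 = -2466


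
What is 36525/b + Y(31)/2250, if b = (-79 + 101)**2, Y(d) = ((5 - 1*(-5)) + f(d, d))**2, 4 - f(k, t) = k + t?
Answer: 4627577/60500 ≈ 76.489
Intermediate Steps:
f(k, t) = 4 - k - t (f(k, t) = 4 - (k + t) = 4 + (-k - t) = 4 - k - t)
Y(d) = (14 - 2*d)**2 (Y(d) = ((5 - 1*(-5)) + (4 - d - d))**2 = ((5 + 5) + (4 - 2*d))**2 = (10 + (4 - 2*d))**2 = (14 - 2*d)**2)
b = 484 (b = 22**2 = 484)
36525/b + Y(31)/2250 = 36525/484 + (4*(-7 + 31)**2)/2250 = 36525*(1/484) + (4*24**2)*(1/2250) = 36525/484 + (4*576)*(1/2250) = 36525/484 + 2304*(1/2250) = 36525/484 + 128/125 = 4627577/60500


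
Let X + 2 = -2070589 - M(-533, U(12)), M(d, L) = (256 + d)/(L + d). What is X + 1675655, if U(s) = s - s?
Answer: -210501165/533 ≈ -3.9494e+5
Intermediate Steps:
U(s) = 0
M(d, L) = (256 + d)/(L + d)
X = -1103625280/533 (X = -2 + (-2070589 - (256 - 533)/(0 - 533)) = -2 + (-2070589 - (-277)/(-533)) = -2 + (-2070589 - (-1)*(-277)/533) = -2 + (-2070589 - 1*277/533) = -2 + (-2070589 - 277/533) = -2 - 1103624214/533 = -1103625280/533 ≈ -2.0706e+6)
X + 1675655 = -1103625280/533 + 1675655 = -210501165/533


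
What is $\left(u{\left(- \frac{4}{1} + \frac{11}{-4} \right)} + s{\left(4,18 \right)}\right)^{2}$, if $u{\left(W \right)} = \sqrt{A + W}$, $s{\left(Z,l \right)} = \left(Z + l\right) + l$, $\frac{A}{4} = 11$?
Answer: $\frac{\left(80 + \sqrt{149}\right)^{2}}{4} \approx 2125.5$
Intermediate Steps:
$A = 44$ ($A = 4 \cdot 11 = 44$)
$s{\left(Z,l \right)} = Z + 2 l$
$u{\left(W \right)} = \sqrt{44 + W}$
$\left(u{\left(- \frac{4}{1} + \frac{11}{-4} \right)} + s{\left(4,18 \right)}\right)^{2} = \left(\sqrt{44 + \left(- \frac{4}{1} + \frac{11}{-4}\right)} + \left(4 + 2 \cdot 18\right)\right)^{2} = \left(\sqrt{44 + \left(\left(-4\right) 1 + 11 \left(- \frac{1}{4}\right)\right)} + \left(4 + 36\right)\right)^{2} = \left(\sqrt{44 - \frac{27}{4}} + 40\right)^{2} = \left(\sqrt{\frac{149}{4}} + 40\right)^{2} = \left(\frac{\sqrt{149}}{2} + 40\right)^{2} = \left(40 + \frac{\sqrt{149}}{2}\right)^{2}$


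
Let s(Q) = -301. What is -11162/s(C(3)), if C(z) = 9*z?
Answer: 11162/301 ≈ 37.083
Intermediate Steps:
-11162/s(C(3)) = -11162/(-301) = -11162*(-1/301) = 11162/301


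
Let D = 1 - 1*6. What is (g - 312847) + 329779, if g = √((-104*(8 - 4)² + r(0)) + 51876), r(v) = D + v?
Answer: 16932 + √50207 ≈ 17156.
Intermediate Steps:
D = -5 (D = 1 - 6 = -5)
r(v) = -5 + v
g = √50207 (g = √((-104*(8 - 4)² + (-5 + 0)) + 51876) = √((-104*4² - 5) + 51876) = √((-104*16 - 5) + 51876) = √((-1664 - 5) + 51876) = √(-1669 + 51876) = √50207 ≈ 224.07)
(g - 312847) + 329779 = (√50207 - 312847) + 329779 = (-312847 + √50207) + 329779 = 16932 + √50207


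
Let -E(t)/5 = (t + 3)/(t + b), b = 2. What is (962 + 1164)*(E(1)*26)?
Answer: -1105520/3 ≈ -3.6851e+5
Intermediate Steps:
E(t) = -5*(3 + t)/(2 + t) (E(t) = -5*(t + 3)/(t + 2) = -5*(3 + t)/(2 + t))
(962 + 1164)*(E(1)*26) = (962 + 1164)*((5*(-3 - 1*1)/(2 + 1))*26) = 2126*((5*(-3 - 1)/3)*26) = 2126*((5*(⅓)*(-4))*26) = 2126*(-20/3*26) = 2126*(-520/3) = -1105520/3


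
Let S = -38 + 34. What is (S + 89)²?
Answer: 7225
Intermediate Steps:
S = -4
(S + 89)² = (-4 + 89)² = 85² = 7225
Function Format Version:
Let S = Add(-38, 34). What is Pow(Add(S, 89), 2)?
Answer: 7225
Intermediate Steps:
S = -4
Pow(Add(S, 89), 2) = Pow(Add(-4, 89), 2) = Pow(85, 2) = 7225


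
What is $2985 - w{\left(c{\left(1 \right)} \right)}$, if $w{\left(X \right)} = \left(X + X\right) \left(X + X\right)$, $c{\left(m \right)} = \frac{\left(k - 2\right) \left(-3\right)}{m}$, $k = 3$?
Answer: $2949$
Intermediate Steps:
$c{\left(m \right)} = - \frac{3}{m}$ ($c{\left(m \right)} = \frac{\left(3 - 2\right) \left(-3\right)}{m} = \frac{1 \left(-3\right)}{m} = - \frac{3}{m}$)
$w{\left(X \right)} = 4 X^{2}$ ($w{\left(X \right)} = 2 X 2 X = 4 X^{2}$)
$2985 - w{\left(c{\left(1 \right)} \right)} = 2985 - 4 \left(- \frac{3}{1}\right)^{2} = 2985 - 4 \left(\left(-3\right) 1\right)^{2} = 2985 - 4 \left(-3\right)^{2} = 2985 - 4 \cdot 9 = 2985 - 36 = 2949$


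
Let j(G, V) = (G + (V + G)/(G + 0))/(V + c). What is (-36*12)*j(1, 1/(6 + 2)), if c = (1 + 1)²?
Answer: -2448/11 ≈ -222.55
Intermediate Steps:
c = 4 (c = 2² = 4)
j(G, V) = (G + (G + V)/G)/(4 + V) (j(G, V) = (G + (V + G)/(G + 0))/(V + 4) = (G + (G + V)/G)/(4 + V))
(-36*12)*j(1, 1/(6 + 2)) = (-36*12)*((1 + 1/(6 + 2) + 1²)/(1*(4 + 1/(6 + 2)))) = -432*(1 + 1/8 + 1)/(4 + 1/8) = -432*(1 + ⅛ + 1)/(4 + ⅛) = -432*17/(33/8*8) = -432*8*17/(33*8) = -432*17/33 = -2448/11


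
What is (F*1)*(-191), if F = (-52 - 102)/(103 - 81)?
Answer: 1337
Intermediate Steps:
F = -7 (F = -154/22 = -154*1/22 = -7)
(F*1)*(-191) = -7*1*(-191) = -7*(-191) = 1337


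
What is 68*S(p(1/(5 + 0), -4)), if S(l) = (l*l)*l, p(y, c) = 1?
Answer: 68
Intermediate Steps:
S(l) = l**3 (S(l) = l**2*l = l**3)
68*S(p(1/(5 + 0), -4)) = 68*1**3 = 68*1 = 68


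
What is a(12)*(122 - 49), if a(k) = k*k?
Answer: 10512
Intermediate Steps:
a(k) = k**2
a(12)*(122 - 49) = 12**2*(122 - 49) = 144*73 = 10512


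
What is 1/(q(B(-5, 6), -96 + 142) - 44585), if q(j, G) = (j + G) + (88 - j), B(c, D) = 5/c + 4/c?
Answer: -1/44451 ≈ -2.2497e-5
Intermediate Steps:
B(c, D) = 9/c
q(j, G) = 88 + G (q(j, G) = (G + j) + (88 - j) = 88 + G)
1/(q(B(-5, 6), -96 + 142) - 44585) = 1/((88 + (-96 + 142)) - 44585) = 1/((88 + 46) - 44585) = 1/(134 - 44585) = 1/(-44451) = -1/44451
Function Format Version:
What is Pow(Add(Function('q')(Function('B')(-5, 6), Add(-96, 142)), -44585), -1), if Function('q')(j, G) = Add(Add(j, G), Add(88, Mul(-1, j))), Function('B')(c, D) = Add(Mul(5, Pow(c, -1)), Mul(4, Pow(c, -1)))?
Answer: Rational(-1, 44451) ≈ -2.2497e-5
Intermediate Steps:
Function('B')(c, D) = Mul(9, Pow(c, -1))
Function('q')(j, G) = Add(88, G) (Function('q')(j, G) = Add(Add(G, j), Add(88, Mul(-1, j))) = Add(88, G))
Pow(Add(Function('q')(Function('B')(-5, 6), Add(-96, 142)), -44585), -1) = Pow(Add(Add(88, Add(-96, 142)), -44585), -1) = Pow(Add(Add(88, 46), -44585), -1) = Pow(Add(134, -44585), -1) = Pow(-44451, -1) = Rational(-1, 44451)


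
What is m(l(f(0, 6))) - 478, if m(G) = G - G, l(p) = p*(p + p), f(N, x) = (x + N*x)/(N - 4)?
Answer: -478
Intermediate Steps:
f(N, x) = (x + N*x)/(-4 + N)
l(p) = 2*p² (l(p) = p*(2*p) = 2*p²)
m(G) = 0
m(l(f(0, 6))) - 478 = 0 - 478 = -478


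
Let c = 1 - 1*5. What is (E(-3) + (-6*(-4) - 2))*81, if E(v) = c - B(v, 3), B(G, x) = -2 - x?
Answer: 1863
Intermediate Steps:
c = -4 (c = 1 - 5 = -4)
E(v) = 1 (E(v) = -4 - (-2 - 1*3) = -4 - (-2 - 3) = -4 - 1*(-5) = -4 + 5 = 1)
(E(-3) + (-6*(-4) - 2))*81 = (1 + (-6*(-4) - 2))*81 = (1 + (24 - 2))*81 = (1 + 22)*81 = 23*81 = 1863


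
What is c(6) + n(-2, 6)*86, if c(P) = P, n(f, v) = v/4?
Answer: 135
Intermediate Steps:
n(f, v) = v/4 (n(f, v) = v*(¼) = v/4)
c(6) + n(-2, 6)*86 = 6 + ((¼)*6)*86 = 6 + (3/2)*86 = 6 + 129 = 135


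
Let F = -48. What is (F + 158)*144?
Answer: 15840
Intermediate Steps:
(F + 158)*144 = (-48 + 158)*144 = 110*144 = 15840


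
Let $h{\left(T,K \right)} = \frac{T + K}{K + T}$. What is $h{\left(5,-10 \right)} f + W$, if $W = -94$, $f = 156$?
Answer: $62$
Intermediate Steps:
$h{\left(T,K \right)} = 1$ ($h{\left(T,K \right)} = \frac{K + T}{K + T} = 1$)
$h{\left(5,-10 \right)} f + W = 1 \cdot 156 - 94 = 156 - 94 = 62$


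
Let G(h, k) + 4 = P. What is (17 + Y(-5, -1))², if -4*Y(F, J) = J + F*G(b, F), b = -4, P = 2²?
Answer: 4761/16 ≈ 297.56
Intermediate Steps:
P = 4
G(h, k) = 0 (G(h, k) = -4 + 4 = 0)
Y(F, J) = -J/4 (Y(F, J) = -(J + F*0)/4 = -(J + 0)/4 = -J/4)
(17 + Y(-5, -1))² = (17 - ¼*(-1))² = (17 + ¼)² = (69/4)² = 4761/16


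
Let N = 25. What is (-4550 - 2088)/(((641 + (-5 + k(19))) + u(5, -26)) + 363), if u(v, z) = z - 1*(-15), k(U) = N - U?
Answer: -3319/497 ≈ -6.6781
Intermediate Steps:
k(U) = 25 - U
u(v, z) = 15 + z (u(v, z) = z + 15 = 15 + z)
(-4550 - 2088)/(((641 + (-5 + k(19))) + u(5, -26)) + 363) = (-4550 - 2088)/(((641 + (-5 + (25 - 1*19))) + (15 - 26)) + 363) = -6638/(((641 + (-5 + (25 - 19))) - 11) + 363) = -6638/(((641 + (-5 + 6)) - 11) + 363) = -6638/(((641 + 1) - 11) + 363) = -6638/((642 - 11) + 363) = -6638/(631 + 363) = -6638/994 = -6638*1/994 = -3319/497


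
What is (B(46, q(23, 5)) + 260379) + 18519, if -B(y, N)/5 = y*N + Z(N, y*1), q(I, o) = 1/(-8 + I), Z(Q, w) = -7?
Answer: 836753/3 ≈ 2.7892e+5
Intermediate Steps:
B(y, N) = 35 - 5*N*y (B(y, N) = -5*(y*N - 7) = -5*(N*y - 7) = -5*(-7 + N*y) = 35 - 5*N*y)
(B(46, q(23, 5)) + 260379) + 18519 = ((35 - 5*46/(-8 + 23)) + 260379) + 18519 = ((35 - 5*46/15) + 260379) + 18519 = ((35 - 5*1/15*46) + 260379) + 18519 = ((35 - 46/3) + 260379) + 18519 = (59/3 + 260379) + 18519 = 781196/3 + 18519 = 836753/3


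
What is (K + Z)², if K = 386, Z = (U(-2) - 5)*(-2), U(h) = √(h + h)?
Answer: 156800 - 3168*I ≈ 1.568e+5 - 3168.0*I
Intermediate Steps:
U(h) = √2*√h (U(h) = √(2*h) = √2*√h)
Z = 10 - 4*I (Z = (√2*√(-2) - 5)*(-2) = (√2*(I*√2) - 5)*(-2) = (2*I - 5)*(-2) = (-5 + 2*I)*(-2) = 10 - 4*I ≈ 10.0 - 4.0*I)
(K + Z)² = (386 + (10 - 4*I))² = (396 - 4*I)²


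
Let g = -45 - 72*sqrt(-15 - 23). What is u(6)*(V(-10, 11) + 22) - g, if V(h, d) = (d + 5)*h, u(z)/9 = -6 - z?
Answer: 14949 + 72*I*sqrt(38) ≈ 14949.0 + 443.84*I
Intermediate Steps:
u(z) = -54 - 9*z (u(z) = 9*(-6 - z) = -54 - 9*z)
V(h, d) = h*(5 + d) (V(h, d) = (5 + d)*h = h*(5 + d))
g = -45 - 72*I*sqrt(38) ≈ -45.0 - 443.84*I
u(6)*(V(-10, 11) + 22) - g = (-54 - 9*6)*(-10*(5 + 11) + 22) - (-45 - 72*I*sqrt(38)) = (-54 - 54)*(-10*16 + 22) + (45 + 72*I*sqrt(38)) = -108*(-160 + 22) + (45 + 72*I*sqrt(38)) = -108*(-138) + (45 + 72*I*sqrt(38)) = 14904 + (45 + 72*I*sqrt(38)) = 14949 + 72*I*sqrt(38)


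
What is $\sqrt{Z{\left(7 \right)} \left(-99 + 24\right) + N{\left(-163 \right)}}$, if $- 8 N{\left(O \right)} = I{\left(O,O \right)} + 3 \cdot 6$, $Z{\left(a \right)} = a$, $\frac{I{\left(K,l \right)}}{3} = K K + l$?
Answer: $\frac{i \sqrt{41718}}{2} \approx 102.12 i$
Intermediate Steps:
$I{\left(K,l \right)} = 3 l + 3 K^{2}$ ($I{\left(K,l \right)} = 3 \left(K K + l\right) = 3 \left(K^{2} + l\right) = 3 \left(l + K^{2}\right) = 3 l + 3 K^{2}$)
$N{\left(O \right)} = - \frac{9}{4} - \frac{3 O}{8} - \frac{3 O^{2}}{8}$ ($N{\left(O \right)} = - \frac{\left(3 O + 3 O^{2}\right) + 3 \cdot 6}{8} = - \frac{\left(3 O + 3 O^{2}\right) + 18}{8} = - \frac{18 + 3 O + 3 O^{2}}{8} = - \frac{9}{4} - \frac{3 O}{8} - \frac{3 O^{2}}{8}$)
$\sqrt{Z{\left(7 \right)} \left(-99 + 24\right) + N{\left(-163 \right)}} = \sqrt{7 \left(-99 + 24\right) - \left(- \frac{471}{8} + \frac{79707}{8}\right)} = \sqrt{7 \left(-75\right) - \frac{19809}{2}} = \sqrt{-525 - \frac{19809}{2}} = \sqrt{- \frac{20859}{2}} = \frac{i \sqrt{41718}}{2}$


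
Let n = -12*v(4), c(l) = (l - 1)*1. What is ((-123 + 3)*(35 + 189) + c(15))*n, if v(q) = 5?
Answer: 1611960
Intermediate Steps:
c(l) = -1 + l (c(l) = (-1 + l)*1 = -1 + l)
n = -60 (n = -12*5 = -60)
((-123 + 3)*(35 + 189) + c(15))*n = ((-123 + 3)*(35 + 189) + (-1 + 15))*(-60) = (-120*224 + 14)*(-60) = (-26880 + 14)*(-60) = -26866*(-60) = 1611960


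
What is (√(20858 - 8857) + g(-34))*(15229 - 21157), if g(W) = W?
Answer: 201552 - 5928*√12001 ≈ -4.4786e+5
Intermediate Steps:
(√(20858 - 8857) + g(-34))*(15229 - 21157) = (√(20858 - 8857) - 34)*(15229 - 21157) = (√12001 - 34)*(-5928) = (-34 + √12001)*(-5928) = 201552 - 5928*√12001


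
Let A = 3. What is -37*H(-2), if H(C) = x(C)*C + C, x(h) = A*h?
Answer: -370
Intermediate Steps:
x(h) = 3*h
H(C) = C + 3*C² (H(C) = (3*C)*C + C = 3*C² + C = C + 3*C²)
-37*H(-2) = -(-74)*(1 + 3*(-2)) = -(-74)*(1 - 6) = -(-74)*(-5) = -37*10 = -370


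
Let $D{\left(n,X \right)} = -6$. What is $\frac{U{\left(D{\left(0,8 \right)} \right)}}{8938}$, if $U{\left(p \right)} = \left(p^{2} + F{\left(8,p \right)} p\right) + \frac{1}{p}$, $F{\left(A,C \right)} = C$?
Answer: $\frac{431}{53628} \approx 0.0080369$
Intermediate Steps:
$U{\left(p \right)} = \frac{1}{p} + 2 p^{2}$ ($U{\left(p \right)} = \left(p^{2} + p p\right) + \frac{1}{p} = \left(p^{2} + p^{2}\right) + \frac{1}{p} = 2 p^{2} + \frac{1}{p} = \frac{1}{p} + 2 p^{2}$)
$\frac{U{\left(D{\left(0,8 \right)} \right)}}{8938} = \frac{\frac{1}{-6} \left(1 + 2 \left(-6\right)^{3}\right)}{8938} = - \frac{1 + 2 \left(-216\right)}{6} \cdot \frac{1}{8938} = - \frac{1 - 432}{6} \cdot \frac{1}{8938} = \left(- \frac{1}{6}\right) \left(-431\right) \frac{1}{8938} = \frac{431}{6} \cdot \frac{1}{8938} = \frac{431}{53628}$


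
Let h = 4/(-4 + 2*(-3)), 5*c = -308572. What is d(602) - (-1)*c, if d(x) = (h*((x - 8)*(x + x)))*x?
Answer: -861380476/5 ≈ -1.7228e+8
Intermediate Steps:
c = -308572/5 (c = (⅕)*(-308572) = -308572/5 ≈ -61714.)
h = -⅖ (h = 4/(-4 - 6) = 4/(-10) = 4*(-⅒) = -⅖ ≈ -0.40000)
d(x) = -4*x²*(-8 + x)/5 (d(x) = (-2*(x - 8)*(x + x)/5)*x = (-2*(-8 + x)*2*x/5)*x = (-4*x*(-8 + x)/5)*x = -4*x²*(-8 + x)/5)
d(602) - (-1)*c = (⅘)*602²*(8 - 1*602) - (-1)*(-308572)/5 = (⅘)*362404*(8 - 602) - 1*308572/5 = (⅘)*362404*(-594) - 308572/5 = -861071904/5 - 308572/5 = -861380476/5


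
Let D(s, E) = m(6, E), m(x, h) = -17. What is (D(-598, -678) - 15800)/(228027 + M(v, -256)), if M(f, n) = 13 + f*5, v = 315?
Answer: -15817/229615 ≈ -0.068885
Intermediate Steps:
D(s, E) = -17
M(f, n) = 13 + 5*f
(D(-598, -678) - 15800)/(228027 + M(v, -256)) = (-17 - 15800)/(228027 + (13 + 5*315)) = -15817/(228027 + (13 + 1575)) = -15817/(228027 + 1588) = -15817/229615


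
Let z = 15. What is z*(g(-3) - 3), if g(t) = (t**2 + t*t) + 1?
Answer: 240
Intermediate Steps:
g(t) = 1 + 2*t**2 (g(t) = (t**2 + t**2) + 1 = 2*t**2 + 1 = 1 + 2*t**2)
z*(g(-3) - 3) = 15*((1 + 2*(-3)**2) - 3) = 15*((1 + 2*9) - 3) = 15*((1 + 18) - 3) = 15*(19 - 3) = 15*16 = 240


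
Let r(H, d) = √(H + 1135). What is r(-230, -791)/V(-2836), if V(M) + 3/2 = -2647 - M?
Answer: 2*√905/375 ≈ 0.16044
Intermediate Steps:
r(H, d) = √(1135 + H)
V(M) = -5297/2 - M (V(M) = -3/2 + (-2647 - M) = -5297/2 - M)
r(-230, -791)/V(-2836) = √(1135 - 230)/(-5297/2 - 1*(-2836)) = √905/(-5297/2 + 2836) = √905/(375/2) = √905*(2/375) = 2*√905/375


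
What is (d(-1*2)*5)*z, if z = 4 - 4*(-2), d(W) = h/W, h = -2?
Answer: 60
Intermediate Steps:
d(W) = -2/W
z = 12 (z = 4 + 8 = 12)
(d(-1*2)*5)*z = (-2/((-1*2))*5)*12 = (-2/(-2)*5)*12 = (-2*(-½)*5)*12 = (1*5)*12 = 5*12 = 60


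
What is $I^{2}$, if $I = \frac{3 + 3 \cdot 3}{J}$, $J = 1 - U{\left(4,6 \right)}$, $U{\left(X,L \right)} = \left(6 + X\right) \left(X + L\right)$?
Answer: $\frac{16}{1089} \approx 0.014692$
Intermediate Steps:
$U{\left(X,L \right)} = \left(6 + X\right) \left(L + X\right)$
$J = -99$ ($J = 1 - \left(4^{2} + 6 \cdot 6 + 6 \cdot 4 + 6 \cdot 4\right) = 1 - \left(16 + 36 + 24 + 24\right) = 1 - 100 = -99$)
$I = - \frac{4}{33}$ ($I = \frac{3 + 3 \cdot 3}{-99} = \left(3 + 9\right) \left(- \frac{1}{99}\right) = 12 \left(- \frac{1}{99}\right) = - \frac{4}{33} \approx -0.12121$)
$I^{2} = \left(- \frac{4}{33}\right)^{2} = \frac{16}{1089}$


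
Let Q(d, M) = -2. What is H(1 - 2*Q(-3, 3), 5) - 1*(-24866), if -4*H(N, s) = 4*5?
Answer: 24861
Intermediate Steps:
H(N, s) = -5
H(1 - 2*Q(-3, 3), 5) - 1*(-24866) = -5 - 1*(-24866) = -5 + 24866 = 24861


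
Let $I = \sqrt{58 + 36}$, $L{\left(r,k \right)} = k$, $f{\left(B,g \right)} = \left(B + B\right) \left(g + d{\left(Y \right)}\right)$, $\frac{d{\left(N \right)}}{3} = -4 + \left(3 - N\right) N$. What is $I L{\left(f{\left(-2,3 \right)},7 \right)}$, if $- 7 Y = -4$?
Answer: $7 \sqrt{94} \approx 67.868$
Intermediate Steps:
$Y = \frac{4}{7}$ ($Y = \left(- \frac{1}{7}\right) \left(-4\right) = \frac{4}{7} \approx 0.57143$)
$d{\left(N \right)} = -12 + 3 N \left(3 - N\right)$ ($d{\left(N \right)} = 3 \left(-4 + \left(3 - N\right) N\right) = 3 \left(-4 + N \left(3 - N\right)\right) = -12 + 3 N \left(3 - N\right)$)
$f{\left(B,g \right)} = 2 B \left(- \frac{384}{49} + g\right)$ ($f{\left(B,g \right)} = \left(B + B\right) \left(g - \left(\frac{48}{7} + \frac{48}{49}\right)\right) = 2 B \left(g - \frac{384}{49}\right) = 2 B \left(- \frac{384}{49} + g\right)$)
$I = \sqrt{94} \approx 9.6954$
$I L{\left(f{\left(-2,3 \right)},7 \right)} = \sqrt{94} \cdot 7 = 7 \sqrt{94}$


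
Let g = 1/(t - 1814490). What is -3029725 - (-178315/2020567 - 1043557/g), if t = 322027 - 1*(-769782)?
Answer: -1523834538771367499/2020567 ≈ -7.5416e+11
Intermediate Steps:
t = 1091809 (t = 322027 + 769782 = 1091809)
g = -1/722681 (g = 1/(1091809 - 1814490) = 1/(-722681) = -1/722681 ≈ -1.3837e-6)
-3029725 - (-178315/2020567 - 1043557/g) = -3029725 - (-178315/2020567 - 1043557/(-1/722681)) = -3029725 - (-178315*1/2020567 - 1043557*(-722681)) = -3029725 - (-178315/2020567 + 754158816317) = -3029725 - 1*1523828417009013424/2020567 = -3029725 - 1523828417009013424/2020567 = -1523834538771367499/2020567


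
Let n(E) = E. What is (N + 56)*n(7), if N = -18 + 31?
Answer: 483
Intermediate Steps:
N = 13
(N + 56)*n(7) = (13 + 56)*7 = 69*7 = 483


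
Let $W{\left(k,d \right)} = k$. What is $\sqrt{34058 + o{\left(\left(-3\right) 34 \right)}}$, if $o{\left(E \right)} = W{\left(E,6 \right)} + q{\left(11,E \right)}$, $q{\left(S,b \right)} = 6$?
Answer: $\sqrt{33962} \approx 184.29$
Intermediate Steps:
$o{\left(E \right)} = 6 + E$ ($o{\left(E \right)} = E + 6 = 6 + E$)
$\sqrt{34058 + o{\left(\left(-3\right) 34 \right)}} = \sqrt{34058 + \left(6 - 102\right)} = \sqrt{34058 - 96} = \sqrt{33962}$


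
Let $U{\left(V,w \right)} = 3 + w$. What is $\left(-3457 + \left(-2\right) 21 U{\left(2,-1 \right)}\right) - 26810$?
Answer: $-30351$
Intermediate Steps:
$\left(-3457 + \left(-2\right) 21 U{\left(2,-1 \right)}\right) - 26810 = \left(-3457 + \left(-2\right) 21 \left(3 - 1\right)\right) - 26810 = \left(-3457 - 84\right) - 26810 = -3541 - 26810 = -30351$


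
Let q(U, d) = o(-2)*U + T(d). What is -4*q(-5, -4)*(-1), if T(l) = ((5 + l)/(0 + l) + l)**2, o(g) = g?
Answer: 449/4 ≈ 112.25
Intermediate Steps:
T(l) = (l + (5 + l)/l)**2 (T(l) = ((5 + l)/l + l)**2 = (l + (5 + l)/l)**2)
q(U, d) = -2*U + (5 + d + d**2)**2/d**2
-4*q(-5, -4)*(-1) = -4*(-2*(-5) + (5 - 4 + (-4)**2)**2/(-4)**2)*(-1) = -4*(10 + (5 - 4 + 16)**2/16)*(-1) = -4*(10 + (1/16)*17**2)*(-1) = -4*(10 + (1/16)*289)*(-1) = -4*(10 + 289/16)*(-1) = -4*449/16*(-1) = -449/4*(-1) = 449/4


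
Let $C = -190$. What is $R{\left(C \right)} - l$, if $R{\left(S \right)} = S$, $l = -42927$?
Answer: $42737$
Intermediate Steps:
$R{\left(C \right)} - l = -190 - -42927 = -190 + 42927 = 42737$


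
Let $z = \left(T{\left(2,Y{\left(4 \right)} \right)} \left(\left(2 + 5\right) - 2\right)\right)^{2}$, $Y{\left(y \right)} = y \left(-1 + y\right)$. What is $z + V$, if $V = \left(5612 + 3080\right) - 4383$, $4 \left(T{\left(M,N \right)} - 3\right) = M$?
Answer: $\frac{18461}{4} \approx 4615.3$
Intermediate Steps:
$T{\left(M,N \right)} = 3 + \frac{M}{4}$
$z = \frac{1225}{4}$ ($z = \left(\left(3 + \frac{1}{4} \cdot 2\right) \left(\left(2 + 5\right) - 2\right)\right)^{2} = \left(\left(3 + \frac{1}{2}\right) \left(7 - 2\right)\right)^{2} = \left(\frac{7}{2} \cdot 5\right)^{2} = \left(\frac{35}{2}\right)^{2} = \frac{1225}{4} \approx 306.25$)
$V = 4309$ ($V = 8692 - 4383 = 4309$)
$z + V = \frac{1225}{4} + 4309 = \frac{18461}{4}$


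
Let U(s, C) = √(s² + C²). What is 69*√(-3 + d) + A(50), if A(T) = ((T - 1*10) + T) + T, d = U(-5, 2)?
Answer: 140 + 69*√(-3 + √29) ≈ 246.56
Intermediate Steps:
U(s, C) = √(C² + s²)
d = √29 (d = √(2² + (-5)²) = √(4 + 25) = √29 ≈ 5.3852)
A(T) = -10 + 3*T (A(T) = ((T - 10) + T) + T = ((-10 + T) + T) + T = (-10 + 2*T) + T = -10 + 3*T)
69*√(-3 + d) + A(50) = 69*√(-3 + √29) + (-10 + 3*50) = 69*√(-3 + √29) + (-10 + 150) = 69*√(-3 + √29) + 140 = 140 + 69*√(-3 + √29)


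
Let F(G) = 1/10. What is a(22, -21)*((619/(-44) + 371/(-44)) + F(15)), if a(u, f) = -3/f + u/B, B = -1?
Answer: 2448/5 ≈ 489.60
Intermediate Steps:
F(G) = 1/10
a(u, f) = -u - 3/f (a(u, f) = -3/f + u/(-1) = -3/f + u*(-1) = -3/f - u = -u - 3/f)
a(22, -21)*((619/(-44) + 371/(-44)) + F(15)) = (-1*22 - 3/(-21))*((619/(-44) + 371/(-44)) + 1/10) = (-22 - 3*(-1/21))*((619*(-1/44) + 371*(-1/44)) + 1/10) = (-22 + 1/7)*((-619/44 - 371/44) + 1/10) = -153*(-45/2 + 1/10)/7 = -153/7*(-112/5) = 2448/5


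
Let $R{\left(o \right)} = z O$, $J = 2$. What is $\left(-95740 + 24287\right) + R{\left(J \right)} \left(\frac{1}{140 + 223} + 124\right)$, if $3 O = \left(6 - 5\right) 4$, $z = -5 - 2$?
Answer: $- \frac{79072681}{1089} \approx -72610.0$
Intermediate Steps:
$z = -7$ ($z = -5 - 2 = -7$)
$O = \frac{4}{3}$ ($O = \frac{\left(6 - 5\right) 4}{3} = \frac{1 \cdot 4}{3} = \frac{1}{3} \cdot 4 = \frac{4}{3} \approx 1.3333$)
$R{\left(o \right)} = - \frac{28}{3}$ ($R{\left(o \right)} = \left(-7\right) \frac{4}{3} = - \frac{28}{3}$)
$\left(-95740 + 24287\right) + R{\left(J \right)} \left(\frac{1}{140 + 223} + 124\right) = \left(-95740 + 24287\right) - \frac{28 \left(\frac{1}{140 + 223} + 124\right)}{3} = -71453 - \frac{28 \left(\frac{1}{363} + 124\right)}{3} = -71453 - \frac{1260364}{1089} = - \frac{79072681}{1089}$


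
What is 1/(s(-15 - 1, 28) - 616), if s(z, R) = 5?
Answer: -1/611 ≈ -0.0016367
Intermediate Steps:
1/(s(-15 - 1, 28) - 616) = 1/(5 - 616) = 1/(-611) = -1/611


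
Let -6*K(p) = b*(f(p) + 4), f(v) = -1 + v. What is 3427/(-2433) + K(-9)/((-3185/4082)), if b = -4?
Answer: 2216233/596085 ≈ 3.7180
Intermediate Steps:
K(p) = 2 + 2*p/3 (K(p) = -(-2)*((-1 + p) + 4)/3 = -(-2)*(3 + p)/3 = -(-12 - 4*p)/6 = 2 + 2*p/3)
3427/(-2433) + K(-9)/((-3185/4082)) = 3427/(-2433) + (2 + (⅔)*(-9))/((-3185/4082)) = 3427*(-1/2433) + (2 - 6)/((-3185*1/4082)) = -3427/2433 - 4/(-245/314) = -3427/2433 - 4*(-314/245) = -3427/2433 + 1256/245 = 2216233/596085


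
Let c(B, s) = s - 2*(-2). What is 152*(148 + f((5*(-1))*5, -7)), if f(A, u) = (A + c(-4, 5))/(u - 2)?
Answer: 204896/9 ≈ 22766.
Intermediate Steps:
c(B, s) = 4 + s (c(B, s) = s + 4 = 4 + s)
f(A, u) = (9 + A)/(-2 + u) (f(A, u) = (A + (4 + 5))/(u - 2) = (A + 9)/(-2 + u) = (9 + A)/(-2 + u))
152*(148 + f((5*(-1))*5, -7)) = 152*(148 + (9 + (5*(-1))*5)/(-2 - 7)) = 152*(148 + (9 - 5*5)/(-9)) = 152*(148 - (9 - 25)/9) = 152*(148 - ⅑*(-16)) = 152*(148 + 16/9) = 152*(1348/9) = 204896/9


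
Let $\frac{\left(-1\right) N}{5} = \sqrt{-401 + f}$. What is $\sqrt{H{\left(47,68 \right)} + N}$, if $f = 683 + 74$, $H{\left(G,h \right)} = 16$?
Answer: $\sqrt{16 - 10 \sqrt{89}} \approx 8.851 i$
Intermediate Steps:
$f = 757$
$N = - 10 \sqrt{89}$ ($N = - 5 \sqrt{-401 + 757} = - 5 \sqrt{356} = - 5 \cdot 2 \sqrt{89} = - 10 \sqrt{89} \approx -94.34$)
$\sqrt{H{\left(47,68 \right)} + N} = \sqrt{16 - 10 \sqrt{89}}$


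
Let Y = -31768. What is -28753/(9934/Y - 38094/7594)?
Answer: 1734137939644/321402247 ≈ 5395.5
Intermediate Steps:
-28753/(9934/Y - 38094/7594) = -28753/(9934/(-31768) - 38094/7594) = -28753/(9934*(-1/31768) - 38094*1/7594) = -28753/(-4967/15884 - 19047/3797) = -28753/(-321402247/60311548) = -28753*(-60311548/321402247) = 1734137939644/321402247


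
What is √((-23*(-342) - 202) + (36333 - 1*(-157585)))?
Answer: 3*√22398 ≈ 448.98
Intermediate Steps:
√((-23*(-342) - 202) + (36333 - 1*(-157585))) = √((7866 - 202) + (36333 + 157585)) = √(7664 + 193918) = √201582 = 3*√22398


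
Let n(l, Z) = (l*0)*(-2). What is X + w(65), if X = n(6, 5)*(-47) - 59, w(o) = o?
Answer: 6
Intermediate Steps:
n(l, Z) = 0 (n(l, Z) = 0*(-2) = 0)
X = -59 (X = 0*(-47) - 59 = 0 - 59 = -59)
X + w(65) = -59 + 65 = 6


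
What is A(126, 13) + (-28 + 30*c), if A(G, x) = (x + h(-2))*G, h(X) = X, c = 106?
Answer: 4538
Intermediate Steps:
A(G, x) = G*(-2 + x) (A(G, x) = (x - 2)*G = (-2 + x)*G = G*(-2 + x))
A(126, 13) + (-28 + 30*c) = 126*(-2 + 13) + (-28 + 30*106) = 126*11 + (-28 + 3180) = 1386 + 3152 = 4538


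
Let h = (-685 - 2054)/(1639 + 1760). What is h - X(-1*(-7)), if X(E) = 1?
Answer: -186/103 ≈ -1.8058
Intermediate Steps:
h = -83/103 (h = -2739/3399 = -2739*1/3399 = -83/103 ≈ -0.80583)
h - X(-1*(-7)) = -83/103 - 1*1 = -83/103 - 1 = -186/103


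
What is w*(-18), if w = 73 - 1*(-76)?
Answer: -2682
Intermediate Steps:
w = 149 (w = 73 + 76 = 149)
w*(-18) = 149*(-18) = -2682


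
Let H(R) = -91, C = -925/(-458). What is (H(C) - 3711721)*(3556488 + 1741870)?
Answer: -19666508804696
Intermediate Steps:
C = 925/458 (C = -925*(-1/458) = 925/458 ≈ 2.0196)
(H(C) - 3711721)*(3556488 + 1741870) = (-91 - 3711721)*(3556488 + 1741870) = -3711812*5298358 = -19666508804696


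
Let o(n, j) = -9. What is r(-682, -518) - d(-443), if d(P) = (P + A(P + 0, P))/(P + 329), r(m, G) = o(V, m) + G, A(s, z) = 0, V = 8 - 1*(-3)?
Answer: -60521/114 ≈ -530.89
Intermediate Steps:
V = 11 (V = 8 + 3 = 11)
r(m, G) = -9 + G
d(P) = P/(329 + P) (d(P) = (P + 0)/(P + 329) = P/(329 + P))
r(-682, -518) - d(-443) = (-9 - 518) - (-443)/(329 - 443) = -527 - (-443)/(-114) = -527 - (-443)*(-1)/114 = -527 - 1*443/114 = -527 - 443/114 = -60521/114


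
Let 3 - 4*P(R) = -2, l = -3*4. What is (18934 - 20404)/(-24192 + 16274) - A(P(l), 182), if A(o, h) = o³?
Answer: -447835/253376 ≈ -1.7675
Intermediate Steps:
l = -12
P(R) = 5/4 (P(R) = ¾ - ¼*(-2) = ¾ + ½ = 5/4)
(18934 - 20404)/(-24192 + 16274) - A(P(l), 182) = (18934 - 20404)/(-24192 + 16274) - (5/4)³ = -1470/(-7918) - 1*125/64 = -1470*(-1/7918) - 125/64 = 735/3959 - 125/64 = -447835/253376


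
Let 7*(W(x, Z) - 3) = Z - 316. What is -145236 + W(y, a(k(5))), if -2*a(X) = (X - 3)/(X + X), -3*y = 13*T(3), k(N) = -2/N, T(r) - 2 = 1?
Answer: -8135593/56 ≈ -1.4528e+5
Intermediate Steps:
T(r) = 3 (T(r) = 2 + 1 = 3)
y = -13 (y = -13*3/3 = -⅓*39 = -13)
a(X) = -(-3 + X)/(4*X) (a(X) = -(X - 3)/(2*(X + X)) = -(-3 + X)/(2*(2*X)) = -(-3 + X)*1/(2*X)/2 = -(-3 + X)/(4*X))
W(x, Z) = -295/7 + Z/7 (W(x, Z) = 3 + (Z - 316)/7 = 3 + (-316 + Z)/7 = 3 + (-316/7 + Z/7) = -295/7 + Z/7)
-145236 + W(y, a(k(5))) = -145236 + (-295/7 + ((3 - (-2)/5)/(4*((-2/5))))/7) = -145236 + (-295/7 + ((3 - (-2)/5)/(4*((-2*⅕))))/7) = -145236 + (-295/7 + ((3 - 1*(-⅖))/(4*(-⅖)))/7) = -145236 + (-295/7 + ((¼)*(-5/2)*(3 + ⅖))/7) = -145236 + (-295/7 + ((¼)*(-5/2)*(17/5))/7) = -145236 + (-295/7 + (⅐)*(-17/8)) = -145236 + (-295/7 - 17/56) = -145236 - 2377/56 = -8135593/56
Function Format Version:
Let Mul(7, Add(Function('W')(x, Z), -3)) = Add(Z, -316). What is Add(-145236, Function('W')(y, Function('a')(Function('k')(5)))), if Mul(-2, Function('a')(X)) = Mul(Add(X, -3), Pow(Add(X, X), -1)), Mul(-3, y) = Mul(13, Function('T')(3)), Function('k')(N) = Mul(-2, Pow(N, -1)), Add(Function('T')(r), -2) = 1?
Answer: Rational(-8135593, 56) ≈ -1.4528e+5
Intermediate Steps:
Function('T')(r) = 3 (Function('T')(r) = Add(2, 1) = 3)
y = -13 (y = Mul(Rational(-1, 3), Mul(13, 3)) = Mul(Rational(-1, 3), 39) = -13)
Function('a')(X) = Mul(Rational(-1, 4), Pow(X, -1), Add(-3, X)) (Function('a')(X) = Mul(Rational(-1, 2), Mul(Add(X, -3), Pow(Add(X, X), -1))) = Mul(Rational(-1, 2), Mul(Add(-3, X), Pow(Mul(2, X), -1))) = Mul(Rational(-1, 2), Mul(Add(-3, X), Mul(Rational(1, 2), Pow(X, -1)))) = Mul(Rational(-1, 2), Mul(Rational(1, 2), Pow(X, -1), Add(-3, X))) = Mul(Rational(-1, 4), Pow(X, -1), Add(-3, X)))
Function('W')(x, Z) = Add(Rational(-295, 7), Mul(Rational(1, 7), Z)) (Function('W')(x, Z) = Add(3, Mul(Rational(1, 7), Add(Z, -316))) = Add(3, Mul(Rational(1, 7), Add(-316, Z))) = Add(3, Add(Rational(-316, 7), Mul(Rational(1, 7), Z))) = Add(Rational(-295, 7), Mul(Rational(1, 7), Z)))
Add(-145236, Function('W')(y, Function('a')(Function('k')(5)))) = Add(-145236, Add(Rational(-295, 7), Mul(Rational(1, 7), Mul(Rational(1, 4), Pow(Mul(-2, Pow(5, -1)), -1), Add(3, Mul(-1, Mul(-2, Pow(5, -1)))))))) = Add(-145236, Add(Rational(-295, 7), Mul(Rational(1, 7), Mul(Rational(1, 4), Pow(Mul(-2, Rational(1, 5)), -1), Add(3, Mul(-1, Mul(-2, Rational(1, 5)))))))) = Add(-145236, Add(Rational(-295, 7), Mul(Rational(1, 7), Mul(Rational(1, 4), Pow(Rational(-2, 5), -1), Add(3, Mul(-1, Rational(-2, 5))))))) = Add(-145236, Add(Rational(-295, 7), Mul(Rational(1, 7), Mul(Rational(1, 4), Rational(-5, 2), Add(3, Rational(2, 5)))))) = Add(-145236, Add(Rational(-295, 7), Mul(Rational(1, 7), Mul(Rational(1, 4), Rational(-5, 2), Rational(17, 5))))) = Add(-145236, Add(Rational(-295, 7), Mul(Rational(1, 7), Rational(-17, 8)))) = Add(-145236, Add(Rational(-295, 7), Rational(-17, 56))) = Add(-145236, Rational(-2377, 56)) = Rational(-8135593, 56)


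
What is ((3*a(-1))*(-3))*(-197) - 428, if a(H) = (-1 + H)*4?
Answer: -14612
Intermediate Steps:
a(H) = -4 + 4*H
((3*a(-1))*(-3))*(-197) - 428 = ((3*(-4 + 4*(-1)))*(-3))*(-197) - 428 = ((3*(-4 - 4))*(-3))*(-197) - 428 = ((3*(-8))*(-3))*(-197) - 428 = -24*(-3)*(-197) - 428 = 72*(-197) - 428 = -14184 - 428 = -14612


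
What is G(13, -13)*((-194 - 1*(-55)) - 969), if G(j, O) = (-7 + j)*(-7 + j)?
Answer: -39888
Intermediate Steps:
G(j, O) = (-7 + j)**2
G(13, -13)*((-194 - 1*(-55)) - 969) = (-7 + 13)**2*((-194 - 1*(-55)) - 969) = 6**2*((-194 + 55) - 969) = 36*(-139 - 969) = 36*(-1108) = -39888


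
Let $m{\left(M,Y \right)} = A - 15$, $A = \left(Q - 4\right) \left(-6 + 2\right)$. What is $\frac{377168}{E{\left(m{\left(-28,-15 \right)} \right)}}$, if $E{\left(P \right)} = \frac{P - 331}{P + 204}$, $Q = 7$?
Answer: $- \frac{33379368}{179} \approx -1.8648 \cdot 10^{5}$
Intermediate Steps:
$A = -12$ ($A = \left(7 - 4\right) \left(-6 + 2\right) = 3 \left(-4\right) = -12$)
$m{\left(M,Y \right)} = -27$ ($m{\left(M,Y \right)} = -12 - 15 = -27$)
$E{\left(P \right)} = \frac{-331 + P}{204 + P}$
$\frac{377168}{E{\left(m{\left(-28,-15 \right)} \right)}} = \frac{377168}{\frac{1}{204 - 27} \left(-331 - 27\right)} = \frac{377168}{\frac{1}{177} \left(-358\right)} = \frac{377168}{- \frac{358}{177}} = 377168 \left(- \frac{177}{358}\right) = - \frac{33379368}{179}$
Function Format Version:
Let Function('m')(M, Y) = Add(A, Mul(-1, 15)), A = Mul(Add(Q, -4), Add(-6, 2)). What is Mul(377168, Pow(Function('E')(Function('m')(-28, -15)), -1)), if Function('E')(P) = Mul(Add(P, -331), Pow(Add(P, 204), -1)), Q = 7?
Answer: Rational(-33379368, 179) ≈ -1.8648e+5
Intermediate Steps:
A = -12 (A = Mul(Add(7, -4), Add(-6, 2)) = Mul(3, -4) = -12)
Function('m')(M, Y) = -27 (Function('m')(M, Y) = Add(-12, Mul(-1, 15)) = Add(-12, -15) = -27)
Function('E')(P) = Mul(Pow(Add(204, P), -1), Add(-331, P)) (Function('E')(P) = Mul(Add(-331, P), Pow(Add(204, P), -1)) = Mul(Pow(Add(204, P), -1), Add(-331, P)))
Mul(377168, Pow(Function('E')(Function('m')(-28, -15)), -1)) = Mul(377168, Pow(Mul(Pow(Add(204, -27), -1), Add(-331, -27)), -1)) = Mul(377168, Pow(Mul(Pow(177, -1), -358), -1)) = Mul(377168, Pow(Mul(Rational(1, 177), -358), -1)) = Mul(377168, Pow(Rational(-358, 177), -1)) = Mul(377168, Rational(-177, 358)) = Rational(-33379368, 179)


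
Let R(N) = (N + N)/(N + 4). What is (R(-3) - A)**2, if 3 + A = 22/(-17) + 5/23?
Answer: 565504/152881 ≈ 3.6990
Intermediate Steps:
A = -1594/391 (A = -3 + (22/(-17) + 5/23) = -3 + (22*(-1/17) + 5*(1/23)) = -3 + (-22/17 + 5/23) = -3 - 421/391 = -1594/391 ≈ -4.0767)
R(N) = 2*N/(4 + N) (R(N) = (2*N)/(4 + N) = 2*N/(4 + N))
(R(-3) - A)**2 = (2*(-3)/(4 - 3) - 1*(-1594/391))**2 = (2*(-3)/1 + 1594/391)**2 = (2*(-3)*1 + 1594/391)**2 = (-6 + 1594/391)**2 = (-752/391)**2 = 565504/152881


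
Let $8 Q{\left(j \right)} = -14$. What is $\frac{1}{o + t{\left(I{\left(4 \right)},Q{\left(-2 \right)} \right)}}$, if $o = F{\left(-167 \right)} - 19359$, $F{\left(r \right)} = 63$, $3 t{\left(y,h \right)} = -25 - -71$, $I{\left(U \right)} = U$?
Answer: $- \frac{3}{57842} \approx -5.1865 \cdot 10^{-5}$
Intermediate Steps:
$Q{\left(j \right)} = - \frac{7}{4}$ ($Q{\left(j \right)} = \frac{1}{8} \left(-14\right) = - \frac{7}{4}$)
$t{\left(y,h \right)} = \frac{46}{3}$ ($t{\left(y,h \right)} = \frac{-25 - -71}{3} = \frac{-25 + 71}{3} = \frac{1}{3} \cdot 46 = \frac{46}{3}$)
$o = -19296$ ($o = 63 - 19359 = -19296$)
$\frac{1}{o + t{\left(I{\left(4 \right)},Q{\left(-2 \right)} \right)}} = \frac{1}{-19296 + \frac{46}{3}} = \frac{1}{- \frac{57842}{3}} = - \frac{3}{57842}$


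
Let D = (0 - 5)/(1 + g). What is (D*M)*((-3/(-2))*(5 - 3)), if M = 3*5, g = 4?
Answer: -45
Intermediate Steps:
D = -1 (D = (0 - 5)/(1 + 4) = -5/5 = -5*1/5 = -1)
M = 15
(D*M)*((-3/(-2))*(5 - 3)) = (-1*15)*((-3/(-2))*(5 - 3)) = -15*(-3*(-1/2))*2 = -45*2/2 = -15*3 = -45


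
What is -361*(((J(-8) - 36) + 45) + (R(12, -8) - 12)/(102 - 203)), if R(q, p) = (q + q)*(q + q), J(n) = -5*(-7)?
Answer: -1400680/101 ≈ -13868.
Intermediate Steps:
J(n) = 35
R(q, p) = 4*q² (R(q, p) = (2*q)*(2*q) = 4*q²)
-361*(((J(-8) - 36) + 45) + (R(12, -8) - 12)/(102 - 203)) = -361*(((35 - 36) + 45) + (4*12² - 12)/(102 - 203)) = -361*((-1 + 45) + (4*144 - 12)/(-101)) = -361*(44 + (576 - 12)*(-1/101)) = -361*(44 + 564*(-1/101)) = -361*(44 - 564/101) = -361*3880/101 = -1400680/101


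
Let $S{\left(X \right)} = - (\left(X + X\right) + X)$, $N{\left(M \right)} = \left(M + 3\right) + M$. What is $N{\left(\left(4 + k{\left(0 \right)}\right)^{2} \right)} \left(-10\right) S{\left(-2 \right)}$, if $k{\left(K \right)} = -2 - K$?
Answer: $-660$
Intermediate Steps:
$N{\left(M \right)} = 3 + 2 M$ ($N{\left(M \right)} = \left(3 + M\right) + M = 3 + 2 M$)
$S{\left(X \right)} = - 3 X$ ($S{\left(X \right)} = - (2 X + X) = - 3 X$)
$N{\left(\left(4 + k{\left(0 \right)}\right)^{2} \right)} \left(-10\right) S{\left(-2 \right)} = \left(3 + 2 \left(4 - 2\right)^{2}\right) \left(-10\right) \left(\left(-3\right) \left(-2\right)\right) = \left(3 + 2 \left(4 + \left(-2 + 0\right)\right)^{2}\right) \left(-10\right) 6 = \left(3 + 2 \left(4 - 2\right)^{2}\right) \left(-10\right) 6 = \left(3 + 2 \cdot 2^{2}\right) \left(-10\right) 6 = \left(3 + 2 \cdot 4\right) \left(-10\right) 6 = \left(3 + 8\right) \left(-10\right) 6 = 11 \left(-10\right) 6 = \left(-110\right) 6 = -660$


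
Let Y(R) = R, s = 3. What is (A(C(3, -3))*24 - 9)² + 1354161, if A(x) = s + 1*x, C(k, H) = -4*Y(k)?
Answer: 1404786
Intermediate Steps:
C(k, H) = -4*k
A(x) = 3 + x (A(x) = 3 + 1*x = 3 + x)
(A(C(3, -3))*24 - 9)² + 1354161 = ((3 - 4*3)*24 - 9)² + 1354161 = ((3 - 12)*24 - 9)² + 1354161 = (-9*24 - 9)² + 1354161 = (-216 - 9)² + 1354161 = (-225)² + 1354161 = 50625 + 1354161 = 1404786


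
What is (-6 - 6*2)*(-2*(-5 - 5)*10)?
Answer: -3600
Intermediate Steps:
(-6 - 6*2)*(-2*(-5 - 5)*10) = (-6 - 12)*(-2*(-10)*10) = -360*10 = -18*200 = -3600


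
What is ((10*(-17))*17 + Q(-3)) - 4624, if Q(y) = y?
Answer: -7517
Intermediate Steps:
((10*(-17))*17 + Q(-3)) - 4624 = ((10*(-17))*17 - 3) - 4624 = (-170*17 - 3) - 4624 = (-2890 - 3) - 4624 = -2893 - 4624 = -7517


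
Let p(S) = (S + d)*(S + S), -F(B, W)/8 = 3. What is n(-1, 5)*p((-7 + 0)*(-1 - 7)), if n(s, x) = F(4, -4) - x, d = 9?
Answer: -211120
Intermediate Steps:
F(B, W) = -24 (F(B, W) = -8*3 = -24)
p(S) = 2*S*(9 + S) (p(S) = (S + 9)*(S + S) = (9 + S)*(2*S) = 2*S*(9 + S))
n(s, x) = -24 - x
n(-1, 5)*p((-7 + 0)*(-1 - 7)) = (-24 - 1*5)*(2*((-7 + 0)*(-1 - 7))*(9 + (-7 + 0)*(-1 - 7))) = (-24 - 5)*(2*(-7*(-8))*(9 - 7*(-8))) = -58*56*(9 + 56) = -58*56*65 = -29*7280 = -211120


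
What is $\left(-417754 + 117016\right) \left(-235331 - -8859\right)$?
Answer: $68108736336$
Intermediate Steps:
$\left(-417754 + 117016\right) \left(-235331 - -8859\right) = - 300738 \left(-235331 + \left(-61498 + 70357\right)\right) = - 300738 \left(-235331 + 8859\right) = \left(-300738\right) \left(-226472\right) = 68108736336$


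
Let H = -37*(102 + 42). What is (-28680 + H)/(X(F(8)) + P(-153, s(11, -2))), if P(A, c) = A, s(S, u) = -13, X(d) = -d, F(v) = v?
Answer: 34008/161 ≈ 211.23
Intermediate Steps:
H = -5328 (H = -37*144 = -5328)
(-28680 + H)/(X(F(8)) + P(-153, s(11, -2))) = (-28680 - 5328)/(-1*8 - 153) = -34008/(-8 - 153) = -34008/(-161) = -34008*(-1/161) = 34008/161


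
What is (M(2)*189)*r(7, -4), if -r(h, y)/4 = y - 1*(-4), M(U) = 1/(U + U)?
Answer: 0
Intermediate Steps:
M(U) = 1/(2*U)
r(h, y) = -16 - 4*y (r(h, y) = -4*(y - 1*(-4)) = -4*(y + 4) = -4*(4 + y) = -16 - 4*y)
(M(2)*189)*r(7, -4) = (((½)/2)*189)*(-16 - 4*(-4)) = (((½)*(½))*189)*(-16 + 16) = ((¼)*189)*0 = (189/4)*0 = 0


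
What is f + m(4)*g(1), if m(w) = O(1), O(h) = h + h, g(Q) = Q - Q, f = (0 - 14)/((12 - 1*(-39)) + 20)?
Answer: -14/71 ≈ -0.19718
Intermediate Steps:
f = -14/71 (f = -14/((12 + 39) + 20) = -14/(51 + 20) = -14/71 ≈ -0.19718)
g(Q) = 0
O(h) = 2*h
m(w) = 2 (m(w) = 2*1 = 2)
f + m(4)*g(1) = -14/71 + 2*0 = -14/71 + 0 = -14/71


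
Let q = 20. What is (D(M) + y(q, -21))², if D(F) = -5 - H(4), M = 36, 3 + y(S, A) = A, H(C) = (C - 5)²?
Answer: 900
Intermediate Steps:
H(C) = (-5 + C)²
y(S, A) = -3 + A
D(F) = -6 (D(F) = -5 - (-5 + 4)² = -5 - 1*(-1)² = -5 - 1*1 = -5 - 1 = -6)
(D(M) + y(q, -21))² = (-6 + (-3 - 21))² = (-6 - 24)² = (-30)² = 900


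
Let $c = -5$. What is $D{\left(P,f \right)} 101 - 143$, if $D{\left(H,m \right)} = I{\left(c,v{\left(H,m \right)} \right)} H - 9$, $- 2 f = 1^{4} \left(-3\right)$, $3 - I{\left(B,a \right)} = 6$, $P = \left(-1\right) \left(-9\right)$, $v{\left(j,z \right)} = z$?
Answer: $-3779$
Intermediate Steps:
$P = 9$
$I{\left(B,a \right)} = -3$ ($I{\left(B,a \right)} = 3 - 6 = -3$)
$f = \frac{3}{2}$ ($f = - \frac{1^{4} \left(-3\right)}{2} = - \frac{1 \left(-3\right)}{2} = \left(- \frac{1}{2}\right) \left(-3\right) = \frac{3}{2} \approx 1.5$)
$D{\left(H,m \right)} = -9 - 3 H$ ($D{\left(H,m \right)} = - 3 H - 9 = -9 - 3 H$)
$D{\left(P,f \right)} 101 - 143 = \left(-9 - 27\right) 101 - 143 = \left(-36\right) 101 - 143 = -3636 - 143 = -3779$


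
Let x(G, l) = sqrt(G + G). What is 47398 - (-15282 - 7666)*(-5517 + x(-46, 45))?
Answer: -126556718 + 45896*I*sqrt(23) ≈ -1.2656e+8 + 2.2011e+5*I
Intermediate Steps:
x(G, l) = sqrt(2)*sqrt(G) (x(G, l) = sqrt(2*G) = sqrt(2)*sqrt(G))
47398 - (-15282 - 7666)*(-5517 + x(-46, 45)) = 47398 - (-15282 - 7666)*(-5517 + sqrt(2)*sqrt(-46)) = 47398 - (-22948)*(-5517 + sqrt(2)*(I*sqrt(46))) = 47398 - (-22948)*(-5517 + 2*I*sqrt(23)) = 47398 - (126604116 - 45896*I*sqrt(23)) = 47398 + (-126604116 + 45896*I*sqrt(23)) = -126556718 + 45896*I*sqrt(23)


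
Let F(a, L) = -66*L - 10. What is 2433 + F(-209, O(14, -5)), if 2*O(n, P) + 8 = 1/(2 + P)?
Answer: 2698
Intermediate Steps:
O(n, P) = -4 + 1/(2*(2 + P))
F(a, L) = -10 - 66*L
2433 + F(-209, O(14, -5)) = 2433 + (-10 - 33*(-15 - 8*(-5))/(2 - 5)) = 2433 + (-10 - 33*(-15 + 40)/(-3)) = 2433 + (-10 - 33*(-1)*25/3) = 2433 + (-10 - 66*(-25/6)) = 2433 + (-10 + 275) = 2433 + 265 = 2698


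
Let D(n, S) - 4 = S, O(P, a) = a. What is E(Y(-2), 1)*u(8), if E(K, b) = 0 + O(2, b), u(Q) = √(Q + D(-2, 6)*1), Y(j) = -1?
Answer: 3*√2 ≈ 4.2426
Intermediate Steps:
D(n, S) = 4 + S
u(Q) = √(10 + Q) (u(Q) = √(Q + (4 + 6)*1) = √(Q + 10*1) = √(Q + 10) = √(10 + Q))
E(K, b) = b (E(K, b) = 0 + b = b)
E(Y(-2), 1)*u(8) = 1*√(10 + 8) = 1*√18 = 1*(3*√2) = 3*√2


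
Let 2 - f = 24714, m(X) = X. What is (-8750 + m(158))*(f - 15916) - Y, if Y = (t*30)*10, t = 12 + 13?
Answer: 349068276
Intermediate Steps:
t = 25
f = -24712 (f = 2 - 1*24714 = 2 - 24714 = -24712)
Y = 7500 (Y = (25*30)*10 = 750*10 = 7500)
(-8750 + m(158))*(f - 15916) - Y = (-8750 + 158)*(-24712 - 15916) - 1*7500 = -8592*(-40628) - 7500 = 349075776 - 7500 = 349068276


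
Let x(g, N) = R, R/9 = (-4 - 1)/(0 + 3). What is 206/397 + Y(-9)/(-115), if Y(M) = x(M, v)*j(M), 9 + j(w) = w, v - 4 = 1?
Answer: -16700/9131 ≈ -1.8289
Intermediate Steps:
v = 5 (v = 4 + 1 = 5)
j(w) = -9 + w
R = -15 (R = 9*((-4 - 1)/(0 + 3)) = 9*(-5/3) = -15)
x(g, N) = -15
Y(M) = 135 - 15*M (Y(M) = -15*(-9 + M) = 135 - 15*M)
206/397 + Y(-9)/(-115) = 206/397 + (135 - 15*(-9))/(-115) = 206*(1/397) + (135 + 135)*(-1/115) = 206/397 + 270*(-1/115) = 206/397 - 54/23 = -16700/9131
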